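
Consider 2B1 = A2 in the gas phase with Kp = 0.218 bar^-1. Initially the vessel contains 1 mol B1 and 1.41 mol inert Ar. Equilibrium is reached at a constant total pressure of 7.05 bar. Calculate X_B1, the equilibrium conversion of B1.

X = 0.440

Take 1 mol B1 as basis and let X be its fractional conversion, so ξ = 0.5X.
Mole table: n_B1 = 1 − X; n_A2 = 0.5X; n_I = 1.41 (inert).
Summing: n_T = 2.41 − 0.5X.
y_i = n_i/n_T, p_i = y_i·P. Kp = p_A2 / (p_B1^2).
Setting this equal to 0.218 bar^-1 and taking the physical root (0 < X < 1) gives X = 0.440.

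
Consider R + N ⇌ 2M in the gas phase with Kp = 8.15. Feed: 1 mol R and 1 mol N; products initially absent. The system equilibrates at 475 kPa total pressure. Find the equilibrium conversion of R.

X = 0.588

Basis: 1 mol R initially; let X = conversion of R. Extent ξ = X.
Mole table: n_R = 1 − X; n_N = 1 − X; n_M = 2X.
Total moles n_T = 2 (Δν = 0, constant).
Mole fractions y_i = n_i/n_T; Kp = p_M^2 / (p_R p_N) with p_i = y_i·P.
Equating to 8.15 and solving on 0 < X < 1: X = 0.588.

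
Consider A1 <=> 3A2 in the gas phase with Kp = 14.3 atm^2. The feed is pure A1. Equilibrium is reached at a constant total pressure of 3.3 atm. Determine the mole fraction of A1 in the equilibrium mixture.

y_A1 = 0.282

Take 1 mol A1 as basis and let X be its fractional conversion, so ξ = X.
Mole table: n_A1 = 1 − X; n_A2 = 3X.
Total moles n_T = 1 + 2X.
With p_i = (n_i/n_T)P, Kp = p_A2^3 / (p_A1).
Setting this equal to 14.3 atm^2 and taking the physical root (0 < X < 1) gives X = 0.459.
Then n_A1 = 0.541, n_T = 1.92, so y_A1 = 0.282.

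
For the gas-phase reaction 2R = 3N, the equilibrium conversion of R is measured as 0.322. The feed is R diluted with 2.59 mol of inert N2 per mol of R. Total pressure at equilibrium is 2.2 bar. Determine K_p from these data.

Let X = conversion of R (basis 1 mol R); extent of reaction ξ = 0.5X.
Species balance: n_R = 1 − X; n_N = 1.5X; n_I = 2.59 (inert).
Total moles n_T = 3.59 + 0.5X.
At X = 0.322: n_R = 0.678, n_N = 0.483, n_T = 3.75.
p_i = (n_i/n_T)·P. K_p = p_N^3 / (p_R^2) = 0.144 bar.

K_p = 0.144 bar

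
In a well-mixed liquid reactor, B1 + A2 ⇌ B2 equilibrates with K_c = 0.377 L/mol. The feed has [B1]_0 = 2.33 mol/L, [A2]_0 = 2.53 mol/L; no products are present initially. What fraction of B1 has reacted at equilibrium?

X = 0.382

Let X = conversion of B1; extent ξ = 2.33·X mol/L.
Concentrations: [B1] = 2.33 − 2.33X; [A2] = 2.53 − 2.33X; [B2] = 2.33X.
K_c = [B2] / ([B1] [A2]).
Solving K_c = 0.377 for X ∈ (0,1): X = 0.382.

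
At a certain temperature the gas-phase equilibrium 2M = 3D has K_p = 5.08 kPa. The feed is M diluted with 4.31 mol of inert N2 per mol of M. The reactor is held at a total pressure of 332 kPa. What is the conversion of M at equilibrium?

Take 1 mol M as basis and let X be its fractional conversion, so ξ = 0.5X.
Species balance: n_M = 1 − X; n_D = 1.5X; n_I = 4.31 (inert).
n_T = Σnᵢ = 5.31 + 0.5X.
y_i = n_i/n_T, p_i = y_i·P. K_p = p_D^3 / (p_M^2).
This yields a degree-3 equation in X; solving on (0,1), X = 0.242.

X = 0.242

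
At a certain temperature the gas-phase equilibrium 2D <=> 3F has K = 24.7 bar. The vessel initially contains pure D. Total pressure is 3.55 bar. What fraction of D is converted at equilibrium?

Basis: 1 mol D initially; let X = conversion of D. Extent ξ = 0.5X.
Species balance: n_D = 1 − X; n_F = 1.5X.
Summing: n_T = 1 + 0.5X.
y_i = n_i/n_T, p_i = y_i·P. K = p_F^3 / (p_D^2).
Setting this equal to 24.7 bar and taking the physical root (0 < X < 1) gives X = 0.670.

X = 0.670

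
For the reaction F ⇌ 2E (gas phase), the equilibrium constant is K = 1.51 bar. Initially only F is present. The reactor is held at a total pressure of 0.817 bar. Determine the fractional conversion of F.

X = 0.562

Take 1 mol F as basis and let X be its fractional conversion, so ξ = X.
Species balance: n_F = 1 − X; n_E = 2X.
n_T = Σnᵢ = 1 + X.
With p_i = (n_i/n_T)P, K = p_E^2 / (p_F).
Substituting and setting equal to 1.51 bar gives a polynomial in X; the root in (0,1) is X = 0.562.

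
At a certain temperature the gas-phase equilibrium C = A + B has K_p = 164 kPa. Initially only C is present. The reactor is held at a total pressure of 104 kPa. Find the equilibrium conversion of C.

X = 0.782

Let X = conversion of C (basis 1 mol C); extent of reaction ξ = X.
Mole table: n_C = 1 − X; n_A = X; n_B = X.
n_T = Σnᵢ = 1 + X.
Mole fractions y_i = n_i/n_T; K_p = p_A p_B / (p_C) with p_i = y_i·P.
Substituting and setting equal to 164 kPa gives a polynomial in X; the root in (0,1) is X = 0.782.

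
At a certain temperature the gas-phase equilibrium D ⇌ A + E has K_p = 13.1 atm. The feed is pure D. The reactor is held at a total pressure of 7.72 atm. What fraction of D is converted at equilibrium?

X = 0.793

Take 1 mol D as basis and let X be its fractional conversion, so ξ = X.
Mole table: n_D = 1 − X; n_A = X; n_E = X.
Total moles n_T = 1 + X.
With p_i = (n_i/n_T)P, K_p = p_A p_E / (p_D).
This yields a degree-2 equation in X; solving on (0,1), X = 0.793.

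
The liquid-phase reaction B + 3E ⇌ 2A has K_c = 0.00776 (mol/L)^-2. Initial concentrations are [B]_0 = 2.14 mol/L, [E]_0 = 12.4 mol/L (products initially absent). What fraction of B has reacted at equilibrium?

X = 0.542

Let X = conversion of B; extent ξ = 2.14·X mol/L.
Concentrations: [B] = 2.14 − 2.14X; [E] = 12.4 − 6.42X; [A] = 4.28X.
K_c = [A]^2 / ([B] [E]^3).
This equals 0.00776 at X = 0.542 (the root in 0 < X < 1).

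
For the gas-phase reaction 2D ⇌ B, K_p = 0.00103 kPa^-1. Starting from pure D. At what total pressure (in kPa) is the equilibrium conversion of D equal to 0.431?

Take 1 mol D as basis and let X be its fractional conversion, so ξ = 0.5X.
At extent ξ: n_D = 1 − X; n_B = 0.5X.
Total moles n_T = 1 − 0.5X.
K_p = p_B / (p_D^2) with p_i = (n_i/n_T)·P.
At X = 0.431: the mole-fraction product g(X) = Π y_i^ν_i = 0.5222. Since K_p = g(X)·P^{-1}, P = (g/K_p)^(1/1) = (0.5222/0.00103)^(1/1) = 507 kPa.

P = 507 kPa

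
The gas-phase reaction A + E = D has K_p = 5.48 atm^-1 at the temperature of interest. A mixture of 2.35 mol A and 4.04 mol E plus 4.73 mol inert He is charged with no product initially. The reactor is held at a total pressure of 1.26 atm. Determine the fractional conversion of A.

Take 2.35 mol A as basis and let X be its fractional conversion, so ξ = 2.35X.
Moles: n_A = 2.35 − 2.35X; n_E = 4.04 − 2.35X; n_D = 2.35X; n_I = 4.73 (inert).
Summing: n_T = 11.1 − 2.35X.
y_i = n_i/n_T, p_i = y_i·P. K_p = p_D / (p_A p_E).
This yields a degree-2 equation in X; solving on (0,1), X = 0.645.

X = 0.645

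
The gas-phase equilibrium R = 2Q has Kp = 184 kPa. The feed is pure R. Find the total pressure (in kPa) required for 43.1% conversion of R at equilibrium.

Basis: 1 mol R initially; let X = conversion of R. Extent ξ = X.
Species balance: n_R = 1 − X; n_Q = 2X.
Total moles n_T = 1 + X.
Kp = p_Q^2 / (p_R) with p_i = (n_i/n_T)·P.
At X = 0.431: the mole-fraction product g(X) = Π y_i^ν_i = 0.9126. Since Kp = g(X)·P^{1}, P = (Kp/g)^(1/1) = (184/0.9126)^(1/1) = 202 kPa.

P = 202 kPa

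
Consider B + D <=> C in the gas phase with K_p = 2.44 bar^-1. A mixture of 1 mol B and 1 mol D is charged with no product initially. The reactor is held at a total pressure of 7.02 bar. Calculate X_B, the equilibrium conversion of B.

X = 0.765

Basis: 1 mol B initially; let X = conversion of B. Extent ξ = X.
Species balance: n_B = 1 − X; n_D = 1 − X; n_C = X.
n_T = Σnᵢ = 2 − X.
With p_i = (n_i/n_T)P, K_p = p_C / (p_B p_D).
This yields a degree-2 equation in X; solving on (0,1), X = 0.765.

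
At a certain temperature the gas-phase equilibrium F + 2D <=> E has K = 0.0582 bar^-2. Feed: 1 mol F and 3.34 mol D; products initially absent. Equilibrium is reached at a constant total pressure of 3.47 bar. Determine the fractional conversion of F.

Take 1 mol F as basis and let X be its fractional conversion, so ξ = X.
Species balance: n_F = 1 − X; n_D = 3.34 − 2X; n_E = X.
Summing: n_T = 4.34 − 2X.
y_i = n_i/n_T, p_i = y_i·P. K = p_E / (p_F p_D^2).
Substituting and setting equal to 0.0582 bar^-2 gives a polynomial in X; the root in (0,1) is X = 0.275.

X = 0.275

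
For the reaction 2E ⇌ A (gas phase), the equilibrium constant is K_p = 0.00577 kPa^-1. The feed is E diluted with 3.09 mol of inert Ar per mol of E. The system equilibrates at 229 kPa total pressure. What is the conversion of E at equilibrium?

X = 0.315

Let X = conversion of E (basis 1 mol E); extent of reaction ξ = 0.5X.
At extent ξ: n_E = 1 − X; n_A = 0.5X; n_I = 3.09 (inert).
n_T = Σnᵢ = 4.09 − 0.5X.
Mole fractions y_i = n_i/n_T; K_p = p_A / (p_E^2) with p_i = y_i·P.
Equating to 0.00577 kPa^-1 and solving on 0 < X < 1: X = 0.315.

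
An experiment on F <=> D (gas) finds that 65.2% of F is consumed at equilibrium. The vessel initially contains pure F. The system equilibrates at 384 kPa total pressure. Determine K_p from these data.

K_p = 1.87

Let X = conversion of F (basis 1 mol F); extent of reaction ξ = X.
At extent ξ: n_F = 1 − X; n_D = X.
n_T stays at 1 (no change in mole number).
At X = 0.652: n_F = 0.348, n_D = 0.652, n_T = 1.
p_i = (n_i/n_T)·P. K_p = p_D / (p_F) = 1.87.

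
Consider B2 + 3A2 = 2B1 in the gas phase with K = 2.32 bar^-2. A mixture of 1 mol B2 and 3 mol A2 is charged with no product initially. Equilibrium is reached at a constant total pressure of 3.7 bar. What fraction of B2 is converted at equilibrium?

X = 0.653

Basis: 1 mol B2 initially; let X = conversion of B2. Extent ξ = X.
At extent ξ: n_B2 = 1 − X; n_A2 = 3 − 3X; n_B1 = 2X.
Total moles n_T = 4 − 2X.
y_i = n_i/n_T, p_i = y_i·P. K = p_B1^2 / (p_B2 p_A2^3).
This yields a degree-4 equation in X; solving on (0,1), X = 0.653.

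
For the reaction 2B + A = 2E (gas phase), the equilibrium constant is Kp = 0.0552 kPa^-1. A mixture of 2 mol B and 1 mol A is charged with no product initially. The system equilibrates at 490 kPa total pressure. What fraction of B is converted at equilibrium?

Let X = conversion of B (basis 2 mol B); extent of reaction ξ = X.
At extent ξ: n_B = 2 − 2X; n_A = 1 − X; n_E = 2X.
n_T = Σnᵢ = 3 − X.
y_i = n_i/n_T, p_i = y_i·P. Kp = p_E^2 / (p_B^2 p_A).
Setting this equal to 0.0552 kPa^-1 and taking the physical root (0 < X < 1) gives X = 0.664.

X = 0.664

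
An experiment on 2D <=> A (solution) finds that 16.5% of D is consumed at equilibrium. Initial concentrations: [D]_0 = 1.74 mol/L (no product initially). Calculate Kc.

Let X = conversion of D.
Concentrations: [D] = 1.74 − 1.74X; [A] = 0.87X.
At X = 0.165: [D] = 1.45, [A] = 0.144.
Kc = [A] / ([D]^2) = 0.068 L/mol.

Kc = 0.068 L/mol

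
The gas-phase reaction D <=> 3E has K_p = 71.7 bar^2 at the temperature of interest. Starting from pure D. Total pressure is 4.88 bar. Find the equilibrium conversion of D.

X = 0.600

Let X = conversion of D (basis 1 mol D); extent of reaction ξ = X.
Species balance: n_D = 1 − X; n_E = 3X.
Summing: n_T = 1 + 2X.
Mole fractions y_i = n_i/n_T; K_p = p_E^3 / (p_D) with p_i = y_i·P.
This yields a degree-3 equation in X; solving on (0,1), X = 0.600.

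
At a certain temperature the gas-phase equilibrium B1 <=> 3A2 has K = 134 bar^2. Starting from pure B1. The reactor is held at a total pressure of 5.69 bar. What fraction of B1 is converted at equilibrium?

Basis: 1 mol B1 initially; let X = conversion of B1. Extent ξ = X.
Moles: n_B1 = 1 − X; n_A2 = 3X.
Total moles n_T = 1 + 2X.
With p_i = (n_i/n_T)P, K = p_A2^3 / (p_B1).
Equating to 134 bar^2 and solving on 0 < X < 1: X = 0.656.

X = 0.656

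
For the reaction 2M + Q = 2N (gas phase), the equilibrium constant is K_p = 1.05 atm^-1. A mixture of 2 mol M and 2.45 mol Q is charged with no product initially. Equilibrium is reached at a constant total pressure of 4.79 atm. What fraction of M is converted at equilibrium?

X = 0.608

Basis: 2 mol M initially; let X = conversion of M. Extent ξ = X.
Mole table: n_M = 2 − 2X; n_Q = 2.45 − X; n_N = 2X.
n_T = Σnᵢ = 4.45 − X.
With p_i = (n_i/n_T)P, K_p = p_N^2 / (p_M^2 p_Q).
Setting this equal to 1.05 atm^-1 and taking the physical root (0 < X < 1) gives X = 0.608.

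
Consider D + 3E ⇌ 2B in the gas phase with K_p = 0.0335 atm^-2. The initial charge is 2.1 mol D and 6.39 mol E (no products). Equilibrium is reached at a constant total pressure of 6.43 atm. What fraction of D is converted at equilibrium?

X = 0.375

Take 2.1 mol D as basis and let X be its fractional conversion, so ξ = 2.1X.
Mole table: n_D = 2.1 − 2.1X; n_E = 6.39 − 6.3X; n_B = 4.2X.
n_T = Σnᵢ = 8.49 − 4.2X.
y_i = n_i/n_T, p_i = y_i·P. K_p = p_B^2 / (p_D p_E^3).
Setting this equal to 0.0335 atm^-2 and taking the physical root (0 < X < 1) gives X = 0.375.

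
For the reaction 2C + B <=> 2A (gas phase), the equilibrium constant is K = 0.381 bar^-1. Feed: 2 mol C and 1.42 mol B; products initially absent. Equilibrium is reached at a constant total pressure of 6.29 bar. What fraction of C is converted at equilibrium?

Take 2 mol C as basis and let X be its fractional conversion, so ξ = X.
Moles: n_C = 2 − 2X; n_B = 1.42 − X; n_A = 2X.
n_T = Σnᵢ = 3.42 − X.
y_i = n_i/n_T, p_i = y_i·P. K = p_A^2 / (p_C^2 p_B).
Substituting and setting equal to 0.381 bar^-1 gives a polynomial in X; the root in (0,1) is X = 0.468.

X = 0.468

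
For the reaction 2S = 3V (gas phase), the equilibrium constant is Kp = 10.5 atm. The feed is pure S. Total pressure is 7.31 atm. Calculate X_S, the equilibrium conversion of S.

X = 0.506

Basis: 1 mol S initially; let X = conversion of S. Extent ξ = 0.5X.
Moles: n_S = 1 − X; n_V = 1.5X.
n_T = Σnᵢ = 1 + 0.5X.
With p_i = (n_i/n_T)P, Kp = p_V^3 / (p_S^2).
Substituting and setting equal to 10.5 atm gives a polynomial in X; the root in (0,1) is X = 0.506.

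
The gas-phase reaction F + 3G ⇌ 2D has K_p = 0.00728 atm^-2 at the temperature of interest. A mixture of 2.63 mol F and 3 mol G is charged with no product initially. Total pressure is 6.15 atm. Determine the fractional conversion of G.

Basis: 3 mol G initially; let X = conversion of G. Extent ξ = X.
Species balance: n_F = 2.63 − X; n_G = 3 − 3X; n_D = 2X.
Summing: n_T = 5.63 − 2X.
With p_i = (n_i/n_T)P, K_p = p_D^2 / (p_F p_G^3).
Equating to 0.00728 atm^-2 and solving on 0 < X < 1: X = 0.261.

X = 0.261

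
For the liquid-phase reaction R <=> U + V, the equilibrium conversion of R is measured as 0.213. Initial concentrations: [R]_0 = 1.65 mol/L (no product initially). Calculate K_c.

Let X = conversion of R.
Concentrations: [R] = 1.65 − 1.65X; [U] = 1.65X; [V] = 1.65X.
At X = 0.213: [R] = 1.3, [U] = 0.351, [V] = 0.351.
K_c = [U] [V] / ([R]) = 0.0951 mol/L.

K_c = 0.0951 mol/L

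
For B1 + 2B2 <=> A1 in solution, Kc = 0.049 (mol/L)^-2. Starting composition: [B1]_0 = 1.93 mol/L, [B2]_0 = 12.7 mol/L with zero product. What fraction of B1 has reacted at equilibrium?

Let X = conversion of B1; extent ξ = 1.93·X mol/L.
Concentrations: [B1] = 1.93 − 1.93X; [B2] = 12.7 − 3.86X; [A1] = 1.93X.
Kc = [A1] / ([B1] [B2]^2).
Setting equal to 0.049 and solving for X on (0,1) gives X = 0.817.

X = 0.817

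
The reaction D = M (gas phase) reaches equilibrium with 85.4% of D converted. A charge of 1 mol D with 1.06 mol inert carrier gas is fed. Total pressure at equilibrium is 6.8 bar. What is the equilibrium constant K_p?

Take 1 mol D as basis and let X be its fractional conversion, so ξ = X.
At extent ξ: n_D = 1 − X; n_M = X; n_I = 1.06 (inert).
n_T stays at 2.06 (no change in mole number).
At X = 0.854: n_D = 0.146, n_M = 0.854, n_T = 2.06.
p_i = (n_i/n_T)·P. K_p = p_M / (p_D) = 5.85.

K_p = 5.85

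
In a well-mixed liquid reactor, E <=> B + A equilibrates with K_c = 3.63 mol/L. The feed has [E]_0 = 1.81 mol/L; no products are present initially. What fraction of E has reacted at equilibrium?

X = 0.732

Let X = conversion of E; extent ξ = 1.81·X mol/L.
Concentrations: [E] = 1.81 − 1.81X; [B] = 1.81X; [A] = 1.81X.
K_c = [B] [A] / ([E]).
This equals 3.63 at X = 0.732 (the root in 0 < X < 1).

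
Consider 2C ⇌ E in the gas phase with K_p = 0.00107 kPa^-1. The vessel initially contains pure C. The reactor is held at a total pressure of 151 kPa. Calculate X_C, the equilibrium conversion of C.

Basis: 1 mol C initially; let X = conversion of C. Extent ξ = 0.5X.
Moles: n_C = 1 − X; n_E = 0.5X.
n_T = Σnᵢ = 1 − 0.5X.
With p_i = (n_i/n_T)P, K_p = p_E / (p_C^2).
Substituting and setting equal to 0.00107 kPa^-1 gives a polynomial in X; the root in (0,1) is X = 0.221.

X = 0.221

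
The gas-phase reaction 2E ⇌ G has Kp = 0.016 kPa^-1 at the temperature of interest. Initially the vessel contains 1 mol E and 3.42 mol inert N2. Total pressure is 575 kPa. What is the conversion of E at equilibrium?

X = 0.626

Take 1 mol E as basis and let X be its fractional conversion, so ξ = 0.5X.
At extent ξ: n_E = 1 − X; n_G = 0.5X; n_I = 3.42 (inert).
Total moles n_T = 4.42 − 0.5X.
With p_i = (n_i/n_T)P, Kp = p_G / (p_E^2).
Equating to 0.016 kPa^-1 and solving on 0 < X < 1: X = 0.626.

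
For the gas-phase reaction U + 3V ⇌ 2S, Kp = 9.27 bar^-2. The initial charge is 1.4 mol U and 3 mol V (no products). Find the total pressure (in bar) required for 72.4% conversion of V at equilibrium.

Take 3 mol V as basis and let X be its fractional conversion, so ξ = X.
Species balance: n_U = 1.4 − X; n_V = 3 − 3X; n_S = 2X.
Summing: n_T = 4.4 − 2X.
Kp = p_S^2 / (p_U p_V^3) with p_i = (n_i/n_T)·P.
At X = 0.724: the mole-fraction product g(X) = Π y_i^ν_i = 47.61. Since Kp = g(X)·P^{-2}, P = (g/Kp)^(1/2) = (47.61/9.27)^(1/2) = 2.27 bar.

P = 2.27 bar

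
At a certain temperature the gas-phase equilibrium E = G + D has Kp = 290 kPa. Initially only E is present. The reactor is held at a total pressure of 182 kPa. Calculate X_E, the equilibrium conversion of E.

Take 1 mol E as basis and let X be its fractional conversion, so ξ = X.
Moles: n_E = 1 − X; n_G = X; n_D = X.
n_T = Σnᵢ = 1 + X.
Mole fractions y_i = n_i/n_T; Kp = p_G p_D / (p_E) with p_i = y_i·P.
Setting this equal to 290 kPa and taking the physical root (0 < X < 1) gives X = 0.784.

X = 0.784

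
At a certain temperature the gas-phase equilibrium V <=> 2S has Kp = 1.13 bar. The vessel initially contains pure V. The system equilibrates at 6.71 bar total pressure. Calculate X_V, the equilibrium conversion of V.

Let X = conversion of V (basis 1 mol V); extent of reaction ξ = X.
Species balance: n_V = 1 − X; n_S = 2X.
Summing: n_T = 1 + X.
Mole fractions y_i = n_i/n_T; Kp = p_S^2 / (p_V) with p_i = y_i·P.
This yields a degree-2 equation in X; solving on (0,1), X = 0.201.

X = 0.201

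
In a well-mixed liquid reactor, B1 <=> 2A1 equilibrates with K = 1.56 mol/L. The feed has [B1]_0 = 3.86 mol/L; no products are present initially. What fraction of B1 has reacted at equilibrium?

Let X = conversion of B1; extent ξ = 3.86·X mol/L.
Concentrations: [B1] = 3.86 − 3.86X; [A1] = 7.72X.
K = [A1]^2 / ([B1]).
Setting equal to 1.56 and solving for X on (0,1) gives X = 0.271.

X = 0.271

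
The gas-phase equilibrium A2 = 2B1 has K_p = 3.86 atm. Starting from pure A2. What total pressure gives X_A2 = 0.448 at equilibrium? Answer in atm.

Basis: 1 mol A2 initially; let X = conversion of A2. Extent ξ = X.
Species balance: n_A2 = 1 − X; n_B1 = 2X.
n_T = Σnᵢ = 1 + X.
K_p = p_B1^2 / (p_A2) with p_i = (n_i/n_T)·P.
At X = 0.448: the mole-fraction product g(X) = Π y_i^ν_i = 1.004. Since K_p = g(X)·P^{1}, P = (K_p/g)^(1/1) = (3.86/1.004)^(1/1) = 3.84 atm.

P = 3.84 atm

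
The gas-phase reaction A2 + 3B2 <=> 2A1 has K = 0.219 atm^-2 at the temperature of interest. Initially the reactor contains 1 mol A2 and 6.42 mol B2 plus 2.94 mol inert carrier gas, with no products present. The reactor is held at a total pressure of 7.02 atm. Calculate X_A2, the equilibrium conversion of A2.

X = 0.762

Take 1 mol A2 as basis and let X be its fractional conversion, so ξ = X.
Mole table: n_A2 = 1 − X; n_B2 = 6.42 − 3X; n_A1 = 2X; n_I = 2.94 (inert).
Total moles n_T = 10.4 − 2X.
Mole fractions y_i = n_i/n_T; K = p_A1^2 / (p_A2 p_B2^3) with p_i = y_i·P.
Setting this equal to 0.219 atm^-2 and taking the physical root (0 < X < 1) gives X = 0.762.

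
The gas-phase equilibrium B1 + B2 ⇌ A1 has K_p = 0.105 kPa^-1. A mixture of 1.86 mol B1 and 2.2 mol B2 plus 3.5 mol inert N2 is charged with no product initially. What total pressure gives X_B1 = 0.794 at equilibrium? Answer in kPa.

P = 309 kPa

Take 1.86 mol B1 as basis and let X be its fractional conversion, so ξ = 1.86X.
Mole table: n_B1 = 1.86 − 1.86X; n_B2 = 2.2 − 1.86X; n_A1 = 1.86X; n_I = 3.5 (inert).
Total moles n_T = 7.56 − 1.86X.
K_p = p_A1 / (p_B1 p_B2) with p_i = (n_i/n_T)·P.
At X = 0.794: the mole-fraction product g(X) = Π y_i^ν_i = 32.42. Since K_p = g(X)·P^{-1}, P = (g/K_p)^(1/1) = (32.42/0.105)^(1/1) = 309 kPa.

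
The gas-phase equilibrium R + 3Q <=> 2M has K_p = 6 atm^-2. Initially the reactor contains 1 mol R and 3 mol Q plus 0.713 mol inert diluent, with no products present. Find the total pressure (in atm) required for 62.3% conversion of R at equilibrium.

Take 1 mol R as basis and let X be its fractional conversion, so ξ = X.
Species balance: n_R = 1 − X; n_Q = 3 − 3X; n_M = 2X; n_I = 0.713 (inert).
Total moles n_T = 4.71 − 2X.
K_p = p_M^2 / (p_R p_Q^3) with p_i = (n_i/n_T)·P.
At X = 0.623: the mole-fraction product g(X) = Π y_i^ν_i = 34.21. Since K_p = g(X)·P^{-2}, P = (g/K_p)^(1/2) = (34.21/6)^(1/2) = 2.39 atm.

P = 2.39 atm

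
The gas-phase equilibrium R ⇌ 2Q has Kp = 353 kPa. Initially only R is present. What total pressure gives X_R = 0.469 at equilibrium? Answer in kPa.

P = 313 kPa

Take 1 mol R as basis and let X be its fractional conversion, so ξ = X.
Mole table: n_R = 1 − X; n_Q = 2X.
Summing: n_T = 1 + X.
Kp = p_Q^2 / (p_R) with p_i = (n_i/n_T)·P.
At X = 0.469: the mole-fraction product g(X) = Π y_i^ν_i = 1.128. Since Kp = g(X)·P^{1}, P = (Kp/g)^(1/1) = (353/1.128)^(1/1) = 313 kPa.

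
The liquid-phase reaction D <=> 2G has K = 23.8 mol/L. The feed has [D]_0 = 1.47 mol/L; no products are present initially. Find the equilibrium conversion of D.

Let X = conversion of D; extent ξ = 1.47·X mol/L.
Concentrations: [D] = 1.47 − 1.47X; [G] = 2.94X.
K = [G]^2 / ([D]).
Equating to 23.8 mol/L: the physical root is X = 0.830.

X = 0.830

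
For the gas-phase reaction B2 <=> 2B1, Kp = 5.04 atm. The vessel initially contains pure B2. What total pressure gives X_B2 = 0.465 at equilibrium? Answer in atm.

P = 4.57 atm

Take 1 mol B2 as basis and let X be its fractional conversion, so ξ = X.
Species balance: n_B2 = 1 − X; n_B1 = 2X.
Summing: n_T = 1 + X.
Kp = p_B1^2 / (p_B2) with p_i = (n_i/n_T)·P.
At X = 0.465: the mole-fraction product g(X) = Π y_i^ν_i = 1.104. Since Kp = g(X)·P^{1}, P = (Kp/g)^(1/1) = (5.04/1.104)^(1/1) = 4.57 atm.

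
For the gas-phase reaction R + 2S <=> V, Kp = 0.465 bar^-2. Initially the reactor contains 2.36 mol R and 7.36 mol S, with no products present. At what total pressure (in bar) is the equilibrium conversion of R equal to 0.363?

P = 1.57 bar

Take 2.36 mol R as basis and let X be its fractional conversion, so ξ = 2.36X.
At extent ξ: n_R = 2.36 − 2.36X; n_S = 7.36 − 4.72X; n_V = 2.36X.
Summing: n_T = 9.72 − 4.72X.
Kp = p_V / (p_R p_S^2) with p_i = (n_i/n_T)·P.
At X = 0.363: the mole-fraction product g(X) = Π y_i^ν_i = 1.146. Since Kp = g(X)·P^{-2}, P = (g/Kp)^(1/2) = (1.146/0.465)^(1/2) = 1.57 bar.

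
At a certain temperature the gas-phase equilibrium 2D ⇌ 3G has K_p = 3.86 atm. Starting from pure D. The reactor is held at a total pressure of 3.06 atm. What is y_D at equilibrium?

Basis: 1 mol D initially; let X = conversion of D. Extent ξ = 0.5X.
At extent ξ: n_D = 1 − X; n_G = 1.5X.
n_T = Σnᵢ = 1 + 0.5X.
y_i = n_i/n_T, p_i = y_i·P. K_p = p_G^3 / (p_D^2).
Equating to 3.86 atm and solving on 0 < X < 1: X = 0.493.
Then n_D = 0.507, n_T = 1.25, so y_D = 0.407.

y_D = 0.407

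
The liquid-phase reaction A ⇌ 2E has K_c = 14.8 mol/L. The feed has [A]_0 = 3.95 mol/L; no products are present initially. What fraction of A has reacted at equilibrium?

X = 0.607

Let X = conversion of A; extent ξ = 3.95·X mol/L.
Concentrations: [A] = 3.95 − 3.95X; [E] = 7.9X.
K_c = [E]^2 / ([A]).
Equating to 14.8 mol/L: the physical root is X = 0.607.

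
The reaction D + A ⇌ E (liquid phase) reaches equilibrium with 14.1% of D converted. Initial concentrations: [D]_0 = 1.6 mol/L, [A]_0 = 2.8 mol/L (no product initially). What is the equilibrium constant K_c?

K_c = 0.0638 L/mol

Let X = conversion of D.
Concentrations: [D] = 1.6 − 1.6X; [A] = 2.8 − 1.6X; [E] = 1.6X.
At X = 0.141: [D] = 1.37, [A] = 2.57, [E] = 0.226.
K_c = [E] / ([D] [A]) = 0.0638 L/mol.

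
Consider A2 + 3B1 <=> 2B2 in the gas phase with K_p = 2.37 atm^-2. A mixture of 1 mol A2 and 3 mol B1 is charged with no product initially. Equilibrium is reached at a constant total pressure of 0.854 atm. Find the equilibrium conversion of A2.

X = 0.392

Basis: 1 mol A2 initially; let X = conversion of A2. Extent ξ = X.
Moles: n_A2 = 1 − X; n_B1 = 3 − 3X; n_B2 = 2X.
n_T = Σnᵢ = 4 − 2X.
Mole fractions y_i = n_i/n_T; K_p = p_B2^2 / (p_A2 p_B1^3) with p_i = y_i·P.
Substituting and setting equal to 2.37 atm^-2 gives a polynomial in X; the root in (0,1) is X = 0.392.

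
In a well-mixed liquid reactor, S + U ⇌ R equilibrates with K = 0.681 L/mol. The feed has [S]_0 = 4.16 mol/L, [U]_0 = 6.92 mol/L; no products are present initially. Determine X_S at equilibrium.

X = 0.726

Let X = conversion of S; extent ξ = 4.16·X mol/L.
Concentrations: [S] = 4.16 − 4.16X; [U] = 6.92 − 4.16X; [R] = 4.16X.
K = [R] / ([S] [U]).
This equals 0.681 at X = 0.726 (the root in 0 < X < 1).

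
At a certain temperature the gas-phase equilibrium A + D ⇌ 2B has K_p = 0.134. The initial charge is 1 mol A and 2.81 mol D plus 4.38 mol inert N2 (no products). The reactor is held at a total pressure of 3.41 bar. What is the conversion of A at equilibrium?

Let X = conversion of A (basis 1 mol A); extent of reaction ξ = X.
Mole table: n_A = 1 − X; n_D = 2.81 − X; n_B = 2X; n_I = 4.38 (inert).
Total moles n_T = 8.19 (Δν = 0, constant).
With p_i = (n_i/n_T)P, K_p = p_B^2 / (p_A p_D).
This yields a degree-2 equation in X; solving on (0,1), X = 0.253.

X = 0.253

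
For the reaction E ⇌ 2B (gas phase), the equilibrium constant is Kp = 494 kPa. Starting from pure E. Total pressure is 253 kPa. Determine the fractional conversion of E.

Take 1 mol E as basis and let X be its fractional conversion, so ξ = X.
Moles: n_E = 1 − X; n_B = 2X.
n_T = Σnᵢ = 1 + X.
With p_i = (n_i/n_T)P, Kp = p_B^2 / (p_E).
Equating to 494 kPa and solving on 0 < X < 1: X = 0.573.

X = 0.573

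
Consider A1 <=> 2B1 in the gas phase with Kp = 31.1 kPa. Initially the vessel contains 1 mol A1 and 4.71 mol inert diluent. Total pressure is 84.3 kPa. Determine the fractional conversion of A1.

Take 1 mol A1 as basis and let X be its fractional conversion, so ξ = X.
Species balance: n_A1 = 1 − X; n_B1 = 2X; n_I = 4.71 (inert).
n_T = Σnᵢ = 5.71 + X.
y_i = n_i/n_T, p_i = y_i·P. Kp = p_B1^2 / (p_A1).
Equating to 31.1 kPa and solving on 0 < X < 1: X = 0.523.

X = 0.523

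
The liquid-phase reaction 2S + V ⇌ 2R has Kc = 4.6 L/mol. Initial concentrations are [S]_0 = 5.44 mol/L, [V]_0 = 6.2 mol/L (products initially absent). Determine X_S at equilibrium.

Let X = conversion of S; extent ξ = 5.44X/2 mol/L.
Concentrations: [S] = 5.44 − 5.44X; [V] = 6.2 − 2.72X; [R] = 5.44X.
Kc = [R]^2 / ([S]^2 [V]).
Setting equal to 4.6 and solving for X on (0,1) gives X = 0.811.

X = 0.811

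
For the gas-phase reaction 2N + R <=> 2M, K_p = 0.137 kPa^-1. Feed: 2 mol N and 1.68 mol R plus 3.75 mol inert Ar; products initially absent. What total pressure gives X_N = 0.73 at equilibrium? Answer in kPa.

P = 376 kPa

Let X = conversion of N (basis 2 mol N); extent of reaction ξ = X.
Moles: n_N = 2 − 2X; n_R = 1.68 − X; n_M = 2X; n_I = 3.75 (inert).
Summing: n_T = 7.43 − X.
K_p = p_M^2 / (p_N^2 p_R) with p_i = (n_i/n_T)·P.
At X = 0.73: the mole-fraction product g(X) = Π y_i^ν_i = 51.55. Since K_p = g(X)·P^{-1}, P = (g/K_p)^(1/1) = (51.55/0.137)^(1/1) = 376 kPa.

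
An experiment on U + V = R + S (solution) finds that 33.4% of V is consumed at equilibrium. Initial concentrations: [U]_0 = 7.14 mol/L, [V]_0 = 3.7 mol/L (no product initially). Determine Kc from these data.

Let X = conversion of V.
Concentrations: [U] = 7.14 − 3.7X; [V] = 3.7 − 3.7X; [R] = 3.7X; [S] = 3.7X.
At X = 0.334: [U] = 5.9, [V] = 2.46, [R] = 1.24, [S] = 1.24.
Kc = [R] [S] / ([U] [V]) = 0.105.

Kc = 0.105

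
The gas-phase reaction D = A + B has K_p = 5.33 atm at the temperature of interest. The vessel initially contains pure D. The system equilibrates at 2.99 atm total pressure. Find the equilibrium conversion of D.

Basis: 1 mol D initially; let X = conversion of D. Extent ξ = X.
At extent ξ: n_D = 1 − X; n_A = X; n_B = X.
Total moles n_T = 1 + X.
y_i = n_i/n_T, p_i = y_i·P. K_p = p_A p_B / (p_D).
Equating to 5.33 atm and solving on 0 < X < 1: X = 0.800.

X = 0.800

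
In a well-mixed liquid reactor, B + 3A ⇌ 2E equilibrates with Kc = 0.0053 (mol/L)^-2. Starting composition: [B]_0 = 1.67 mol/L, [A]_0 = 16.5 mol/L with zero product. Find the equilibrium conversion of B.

X = 0.709

Let X = conversion of B; extent ξ = 1.67·X mol/L.
Concentrations: [B] = 1.67 − 1.67X; [A] = 16.5 − 5.01X; [E] = 3.34X.
Kc = [E]^2 / ([B] [A]^3).
Setting equal to 0.0053 and solving for X on (0,1) gives X = 0.709.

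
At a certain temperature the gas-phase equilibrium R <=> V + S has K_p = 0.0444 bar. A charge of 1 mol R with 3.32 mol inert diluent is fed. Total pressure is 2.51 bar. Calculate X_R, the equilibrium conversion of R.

X = 0.247

Take 1 mol R as basis and let X be its fractional conversion, so ξ = X.
Moles: n_R = 1 − X; n_V = X; n_S = X; n_I = 3.32 (inert).
n_T = Σnᵢ = 4.32 + X.
Mole fractions y_i = n_i/n_T; K_p = p_V p_S / (p_R) with p_i = y_i·P.
This yields a degree-2 equation in X; solving on (0,1), X = 0.247.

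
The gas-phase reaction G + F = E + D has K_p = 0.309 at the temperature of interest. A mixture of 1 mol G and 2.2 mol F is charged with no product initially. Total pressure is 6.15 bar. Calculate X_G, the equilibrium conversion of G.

Let X = conversion of G (basis 1 mol G); extent of reaction ξ = X.
Moles: n_G = 1 − X; n_F = 2.2 − X; n_E = X; n_D = X.
Since Δν = 0, n_T = 3.2 throughout.
Mole fractions y_i = n_i/n_T; K_p = p_E p_D / (p_G p_F) with p_i = y_i·P.
This yields a degree-2 equation in X; solving on (0,1), X = 0.508.

X = 0.508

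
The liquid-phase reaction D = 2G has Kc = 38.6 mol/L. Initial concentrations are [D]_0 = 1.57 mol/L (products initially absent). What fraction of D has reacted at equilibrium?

Let X = conversion of D; extent ξ = 1.57·X mol/L.
Concentrations: [D] = 1.57 − 1.57X; [G] = 3.14X.
Kc = [G]^2 / ([D]).
Setting equal to 38.6 and solving for X on (0,1) gives X = 0.875.

X = 0.875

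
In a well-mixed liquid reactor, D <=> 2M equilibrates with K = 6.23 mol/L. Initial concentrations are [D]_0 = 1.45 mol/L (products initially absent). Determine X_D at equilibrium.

Let X = conversion of D; extent ξ = 1.45·X mol/L.
Concentrations: [D] = 1.45 − 1.45X; [M] = 2.9X.
K = [M]^2 / ([D]).
Solving K = 6.23 for X ∈ (0,1): X = 0.630.

X = 0.630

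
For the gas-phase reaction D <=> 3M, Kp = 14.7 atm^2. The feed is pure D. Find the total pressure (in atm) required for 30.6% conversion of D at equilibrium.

P = 5.85 atm

Take 1 mol D as basis and let X be its fractional conversion, so ξ = X.
Moles: n_D = 1 − X; n_M = 3X.
Total moles n_T = 1 + 2X.
Kp = p_M^3 / (p_D) with p_i = (n_i/n_T)·P.
At X = 0.306: the mole-fraction product g(X) = Π y_i^ν_i = 0.429. Since Kp = g(X)·P^{2}, P = (Kp/g)^(1/2) = (14.7/0.429)^(1/2) = 5.85 atm.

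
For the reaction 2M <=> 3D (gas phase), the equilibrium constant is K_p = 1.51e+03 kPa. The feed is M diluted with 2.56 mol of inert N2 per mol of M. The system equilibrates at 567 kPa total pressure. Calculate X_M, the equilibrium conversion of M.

X = 0.680

Let X = conversion of M (basis 1 mol M); extent of reaction ξ = 0.5X.
At extent ξ: n_M = 1 − X; n_D = 1.5X; n_I = 2.56 (inert).
Summing: n_T = 3.56 + 0.5X.
Mole fractions y_i = n_i/n_T; K_p = p_D^3 / (p_M^2) with p_i = y_i·P.
Equating to 1.51e+03 kPa and solving on 0 < X < 1: X = 0.680.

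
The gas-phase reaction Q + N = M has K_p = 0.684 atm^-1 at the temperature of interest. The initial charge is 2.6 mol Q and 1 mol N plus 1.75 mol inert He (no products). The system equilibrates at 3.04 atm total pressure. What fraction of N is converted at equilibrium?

Take 1 mol N as basis and let X be its fractional conversion, so ξ = X.
At extent ξ: n_Q = 2.6 − X; n_N = 1 − X; n_M = X; n_I = 1.75 (inert).
n_T = Σnᵢ = 5.35 − X.
y_i = n_i/n_T, p_i = y_i·P. K_p = p_M / (p_Q p_N).
Setting this equal to 0.684 atm^-1 and taking the physical root (0 < X < 1) gives X = 0.475.

X = 0.475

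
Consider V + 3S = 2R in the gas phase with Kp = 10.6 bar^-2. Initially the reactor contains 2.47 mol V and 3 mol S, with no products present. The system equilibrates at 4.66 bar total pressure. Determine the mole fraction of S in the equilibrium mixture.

y_S = 0.126

Take 3 mol S as basis and let X be its fractional conversion, so ξ = X.
At extent ξ: n_V = 2.47 − X; n_S = 3 − 3X; n_R = 2X.
n_T = Σnᵢ = 5.47 − 2X.
With p_i = (n_i/n_T)P, Kp = p_R^2 / (p_V p_S^3).
Setting this equal to 10.6 bar^-2 and taking the physical root (0 < X < 1) gives X = 0.841.
Then n_S = 0.477, n_T = 3.79, so y_S = 0.126.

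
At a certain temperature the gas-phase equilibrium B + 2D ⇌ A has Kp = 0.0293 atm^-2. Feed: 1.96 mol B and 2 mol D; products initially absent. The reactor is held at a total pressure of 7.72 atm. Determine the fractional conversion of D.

X = 0.397

Let X = conversion of D (basis 2 mol D); extent of reaction ξ = X.
Mole table: n_B = 1.96 − X; n_D = 2 − 2X; n_A = X.
Total moles n_T = 3.96 − 2X.
Mole fractions y_i = n_i/n_T; Kp = p_A / (p_B p_D^2) with p_i = y_i·P.
Setting this equal to 0.0293 atm^-2 and taking the physical root (0 < X < 1) gives X = 0.397.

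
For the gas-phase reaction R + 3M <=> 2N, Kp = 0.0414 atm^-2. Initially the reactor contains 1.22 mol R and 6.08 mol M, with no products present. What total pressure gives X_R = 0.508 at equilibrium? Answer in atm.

P = 5.5 atm

Let X = conversion of R (basis 1.22 mol R); extent of reaction ξ = 1.22X.
Moles: n_R = 1.22 − 1.22X; n_M = 6.08 − 3.66X; n_N = 2.44X.
Summing: n_T = 7.3 − 2.44X.
Kp = p_N^2 / (p_R p_M^3) with p_i = (n_i/n_T)·P.
At X = 0.508: the mole-fraction product g(X) = Π y_i^ν_i = 1.25. Since Kp = g(X)·P^{-2}, P = (g/Kp)^(1/2) = (1.25/0.0414)^(1/2) = 5.5 atm.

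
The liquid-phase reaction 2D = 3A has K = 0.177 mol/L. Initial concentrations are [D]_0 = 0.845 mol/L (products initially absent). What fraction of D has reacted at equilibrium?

Let X = conversion of D; extent ξ = 0.845X/2 mol/L.
Concentrations: [D] = 0.845 − 0.845X; [A] = 1.27X.
K = [A]^3 / ([D]^2).
Equating to 0.177 mol/L: the physical root is X = 0.309.

X = 0.309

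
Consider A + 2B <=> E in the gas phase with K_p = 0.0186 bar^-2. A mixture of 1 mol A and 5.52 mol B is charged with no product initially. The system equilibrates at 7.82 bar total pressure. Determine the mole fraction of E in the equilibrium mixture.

Let X = conversion of A (basis 1 mol A); extent of reaction ξ = X.
Mole table: n_A = 1 − X; n_B = 5.52 − 2X; n_E = X.
n_T = Σnᵢ = 6.52 − 2X.
y_i = n_i/n_T, p_i = y_i·P. K_p = p_E / (p_A p_B^2).
Setting this equal to 0.0186 bar^-2 and taking the physical root (0 < X < 1) gives X = 0.435.
Then n_E = 0.435, n_T = 5.65, so y_E = 0.077.

y_E = 0.077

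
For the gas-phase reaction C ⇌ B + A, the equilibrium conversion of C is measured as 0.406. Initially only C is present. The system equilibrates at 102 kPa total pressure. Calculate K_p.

Let X = conversion of C (basis 1 mol C); extent of reaction ξ = X.
Mole table: n_C = 1 − X; n_B = X; n_A = X.
n_T = Σnᵢ = 1 + X.
At X = 0.406: n_C = 0.594, n_B = 0.406, n_A = 0.406, n_T = 1.41.
p_i = (n_i/n_T)·P. K_p = p_B p_A / (p_C) = 20.1 kPa.

K_p = 20.1 kPa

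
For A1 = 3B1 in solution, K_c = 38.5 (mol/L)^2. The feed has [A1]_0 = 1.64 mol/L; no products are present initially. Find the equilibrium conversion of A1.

Let X = conversion of A1; extent ξ = 1.64·X mol/L.
Concentrations: [A1] = 1.64 − 1.64X; [B1] = 4.92X.
K_c = [B1]^3 / ([A1]).
Solving K_c = 38.5 for X ∈ (0,1): X = 0.598.

X = 0.598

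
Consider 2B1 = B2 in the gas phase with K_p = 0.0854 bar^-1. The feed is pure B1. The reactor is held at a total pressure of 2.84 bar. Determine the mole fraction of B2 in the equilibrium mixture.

y_B2 = 0.168

Let X = conversion of B1 (basis 1 mol B1); extent of reaction ξ = 0.5X.
Species balance: n_B1 = 1 − X; n_B2 = 0.5X.
Summing: n_T = 1 − 0.5X.
Mole fractions y_i = n_i/n_T; K_p = p_B2 / (p_B1^2) with p_i = y_i·P.
This yields a degree-2 equation in X; solving on (0,1), X = 0.288.
Then n_B2 = 0.144, n_T = 0.856, so y_B2 = 0.168.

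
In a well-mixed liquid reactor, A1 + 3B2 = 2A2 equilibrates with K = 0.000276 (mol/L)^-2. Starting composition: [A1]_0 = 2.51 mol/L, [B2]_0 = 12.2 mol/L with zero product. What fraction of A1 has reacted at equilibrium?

Let X = conversion of A1; extent ξ = 2.51·X mol/L.
Concentrations: [A1] = 2.51 − 2.51X; [B2] = 12.2 − 7.53X; [A2] = 5.02X.
K = [A2]^2 / ([A1] [B2]^3).
Setting equal to 0.000276 and solving for X on (0,1) gives X = 0.172.

X = 0.172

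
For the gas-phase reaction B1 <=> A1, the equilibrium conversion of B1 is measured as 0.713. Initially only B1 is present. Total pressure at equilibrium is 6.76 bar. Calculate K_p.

K_p = 2.48

Let X = conversion of B1 (basis 1 mol B1); extent of reaction ξ = X.
Species balance: n_B1 = 1 − X; n_A1 = X.
Since Δν = 0, n_T = 1 throughout.
At X = 0.713: n_B1 = 0.287, n_A1 = 0.713, n_T = 1.
p_i = (n_i/n_T)·P. K_p = p_A1 / (p_B1) = 2.48.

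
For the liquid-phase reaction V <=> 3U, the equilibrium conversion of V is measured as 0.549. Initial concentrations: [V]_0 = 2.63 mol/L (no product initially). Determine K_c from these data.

K_c = 68.5 (mol/L)^2

Let X = conversion of V.
Concentrations: [V] = 2.63 − 2.63X; [U] = 7.89X.
At X = 0.549: [V] = 1.19, [U] = 4.33.
K_c = [U]^3 / ([V]) = 68.5 (mol/L)^2.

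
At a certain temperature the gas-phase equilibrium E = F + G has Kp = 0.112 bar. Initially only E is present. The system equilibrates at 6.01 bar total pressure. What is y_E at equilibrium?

Take 1 mol E as basis and let X be its fractional conversion, so ξ = X.
Species balance: n_E = 1 − X; n_F = X; n_G = X.
Summing: n_T = 1 + X.
Mole fractions y_i = n_i/n_T; Kp = p_F p_G / (p_E) with p_i = y_i·P.
This yields a degree-2 equation in X; solving on (0,1), X = 0.135.
Then n_E = 0.865, n_T = 1.14, so y_E = 0.762.

y_E = 0.762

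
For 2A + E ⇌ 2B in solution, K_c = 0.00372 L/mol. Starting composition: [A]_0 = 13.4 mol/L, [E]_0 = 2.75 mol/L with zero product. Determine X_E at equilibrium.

X = 0.202

Let X = conversion of E; extent ξ = 2.75·X mol/L.
Concentrations: [A] = 13.4 − 5.5X; [E] = 2.75 − 2.75X; [B] = 5.5X.
K_c = [B]^2 / ([A]^2 [E]).
This equals 0.00372 at X = 0.202 (the root in 0 < X < 1).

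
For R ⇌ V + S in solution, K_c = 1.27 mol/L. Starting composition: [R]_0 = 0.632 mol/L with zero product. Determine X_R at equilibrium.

Let X = conversion of R; extent ξ = 0.632·X mol/L.
Concentrations: [R] = 0.632 − 0.632X; [V] = 0.632X; [S] = 0.632X.
K_c = [V] [S] / ([R]).
This equals 1.27 at X = 0.733 (the root in 0 < X < 1).

X = 0.733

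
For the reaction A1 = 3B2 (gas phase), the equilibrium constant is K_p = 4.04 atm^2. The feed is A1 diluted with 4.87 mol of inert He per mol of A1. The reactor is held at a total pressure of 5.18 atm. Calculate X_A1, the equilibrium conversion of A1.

Basis: 1 mol A1 initially; let X = conversion of A1. Extent ξ = X.
Species balance: n_A1 = 1 − X; n_B2 = 3X; n_I = 4.87 (inert).
Summing: n_T = 5.87 + 2X.
Mole fractions y_i = n_i/n_T; K_p = p_B2^3 / (p_A1) with p_i = y_i·P.
This yields a degree-3 equation in X; solving on (0,1), X = 0.507.

X = 0.507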